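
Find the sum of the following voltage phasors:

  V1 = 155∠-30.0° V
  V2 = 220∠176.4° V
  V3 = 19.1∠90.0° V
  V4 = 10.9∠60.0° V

Step 1 — Convert each phasor to rectangular form:
  V1 = 155·(cos(-30.0°) + j·sin(-30.0°)) = 134.2 - j77.5 V
  V2 = 220·(cos(176.4°) + j·sin(176.4°)) = -219.6 + j13.81 V
  V3 = 19.1·(cos(90.0°) + j·sin(90.0°)) = 0 + j19.1 V
  V4 = 10.9·(cos(60.0°) + j·sin(60.0°)) = 5.45 + j9.44 V
Step 2 — Sum components: V_total = -79.88 - j35.15 V.
Step 3 — Convert to polar: |V_total| = 87.27 V, ∠V_total = -156.3°.

V_total = 87.27∠-156.3° V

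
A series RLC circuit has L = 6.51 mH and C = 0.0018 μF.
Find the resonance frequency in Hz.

Step 1 — Resonance condition Im(Z)=0 gives ω₀ = 1/√(LC).
Step 2 — ω₀ = 1/√(0.00651·1.8e-09) = 2.921e+05 rad/s.
Step 3 — f₀ = ω₀/(2π) = 4.649e+04 Hz.

f₀ = 4.649e+04 Hz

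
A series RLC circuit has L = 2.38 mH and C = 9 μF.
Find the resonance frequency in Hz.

Step 1 — Resonance condition Im(Z)=0 gives ω₀ = 1/√(LC).
Step 2 — ω₀ = 1/√(0.00238·9e-06) = 6833 rad/s.
Step 3 — f₀ = ω₀/(2π) = 1087 Hz.

f₀ = 1087 Hz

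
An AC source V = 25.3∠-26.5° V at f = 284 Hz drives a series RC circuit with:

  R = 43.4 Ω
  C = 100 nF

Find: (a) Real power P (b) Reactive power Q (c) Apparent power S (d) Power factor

Step 1 — Angular frequency: ω = 2π·f = 2π·284 = 1784 rad/s.
Step 2 — Component impedances:
  R: Z = R = 43.4 Ω
  C: Z = 1/(jωC) = -j/(ω·C) = 0 - j5604 Ω
Step 3 — Series combination: Z_total = R + C = 43.4 - j5604 Ω = 5604∠-89.6° Ω.
Step 4 — Source phasor: V = 25.3∠-26.5° V = 22.64 - j11.29 V.
Step 5 — Current: I = V / Z = 0.002046 + j0.004024 A = 0.004514∠63.1° A.
Step 6 — Complex power: S = V·I* = 0.0008845 - j0.1142 VA.
Step 7 — Real power: P = Re(S) = 0.0008845 W.
Step 8 — Reactive power: Q = Im(S) = -0.1142 VAR.
Step 9 — Apparent power: |S| = 0.1142 VA.
Step 10 — Power factor: PF = P/|S| = 0.007744 (leading).

(a) P = 0.0008845 W  (b) Q = -0.1142 VAR  (c) S = 0.1142 VA  (d) PF = 0.007744 (leading)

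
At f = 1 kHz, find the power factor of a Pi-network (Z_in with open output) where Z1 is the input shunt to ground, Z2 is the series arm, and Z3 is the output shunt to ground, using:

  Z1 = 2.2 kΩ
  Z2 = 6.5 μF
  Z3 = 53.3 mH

Step 1 — Angular frequency: ω = 2π·f = 2π·1000 = 6283 rad/s.
Step 2 — Component impedances:
  Z1: Z = R = 2200 Ω
  Z2: Z = 1/(jωC) = -j/(ω·C) = 0 - j24.49 Ω
  Z3: Z = jωL = j·6283·0.0533 = 0 + j334.9 Ω
Step 3 — With open output, the series arm Z2 and the output shunt Z3 appear in series to ground: Z2 + Z3 = 0 + j310.4 Ω.
Step 4 — Parallel with input shunt Z1: Z_in = Z1 || (Z2 + Z3) = 42.94 + j304.3 Ω = 307.4∠82.0° Ω.
Step 5 — Power factor: PF = cos(φ) = Re(Z)/|Z| = 42.94/307.4 = 0.1397.
Step 6 — Type: Im(Z) = 304.3 ⇒ lagging (phase φ = 82.0°).

PF = 0.1397 (lagging, φ = 82.0°)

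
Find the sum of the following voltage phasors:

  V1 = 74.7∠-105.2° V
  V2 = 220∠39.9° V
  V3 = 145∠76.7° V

Step 1 — Convert each phasor to rectangular form:
  V1 = 74.7·(cos(-105.2°) + j·sin(-105.2°)) = -19.59 - j72.09 V
  V2 = 220·(cos(39.9°) + j·sin(39.9°)) = 168.8 + j141.1 V
  V3 = 145·(cos(76.7°) + j·sin(76.7°)) = 33.36 + j141.1 V
Step 2 — Sum components: V_total = 182.5 + j210.1 V.
Step 3 — Convert to polar: |V_total| = 278.4 V, ∠V_total = 49.0°.

V_total = 278.4∠49.0° V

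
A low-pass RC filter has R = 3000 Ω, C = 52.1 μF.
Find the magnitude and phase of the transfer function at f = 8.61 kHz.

Step 1 — Angular frequency: ω = 2π·8610 = 5.41e+04 rad/s.
Step 2 — Transfer function: H(jω) = 1/(1 + jωRC).
Step 3 — Denominator: 1 + jωRC = 1 + j·5.41e+04·3000·5.21e-05 = 1 + j8456.
Step 4 — H = 1.399e-08 - j0.0001183.
Step 5 — Magnitude: |H| = 0.0001183 (-78.5 dB); phase: φ = -90.0°.

|H| = 0.0001183 (-78.5 dB), φ = -90.0°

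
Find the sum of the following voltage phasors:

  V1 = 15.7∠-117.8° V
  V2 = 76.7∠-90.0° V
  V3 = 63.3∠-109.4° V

Step 1 — Convert each phasor to rectangular form:
  V1 = 15.7·(cos(-117.8°) + j·sin(-117.8°)) = -7.322 - j13.89 V
  V2 = 76.7·(cos(-90.0°) + j·sin(-90.0°)) = 0 - j76.7 V
  V3 = 63.3·(cos(-109.4°) + j·sin(-109.4°)) = -21.03 - j59.71 V
Step 2 — Sum components: V_total = -28.35 - j150.3 V.
Step 3 — Convert to polar: |V_total| = 152.9 V, ∠V_total = -100.7°.

V_total = 152.9∠-100.7° V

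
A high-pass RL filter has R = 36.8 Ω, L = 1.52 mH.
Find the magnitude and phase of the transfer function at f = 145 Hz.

Step 1 — Angular frequency: ω = 2π·145 = 911.1 rad/s.
Step 2 — Transfer function: H(jω) = jωL/(R + jωL).
Step 3 — Numerator jωL = j·1.385; denominator R + jωL = 36.8 + j1.385.
Step 4 — H = 0.001414 + j0.03758.
Step 5 — Magnitude: |H| = 0.0376 (-28.5 dB); phase: φ = 87.8°.

|H| = 0.0376 (-28.5 dB), φ = 87.8°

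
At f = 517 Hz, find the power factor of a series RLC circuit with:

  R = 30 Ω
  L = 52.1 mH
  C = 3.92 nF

Step 1 — Angular frequency: ω = 2π·f = 2π·517 = 3248 rad/s.
Step 2 — Component impedances:
  R: Z = R = 30 Ω
  L: Z = jωL = j·3248·0.0521 = 0 + j169.2 Ω
  C: Z = 1/(jωC) = -j/(ω·C) = 0 - j7.853e+04 Ω
Step 3 — Series combination: Z_total = R + L + C = 30 - j7.836e+04 Ω = 7.836e+04∠-90.0° Ω.
Step 4 — Power factor: PF = cos(φ) = Re(Z)/|Z| = 30/7.836e+04 = 0.0003828.
Step 5 — Type: Im(Z) = -7.836e+04 ⇒ leading (phase φ = -90.0°).

PF = 0.0003828 (leading, φ = -90.0°)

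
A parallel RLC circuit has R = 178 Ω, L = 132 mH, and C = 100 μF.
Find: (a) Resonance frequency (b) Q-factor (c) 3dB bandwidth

Step 1 — Resonance: ω₀ = 1/√(LC) = 1/√(0.132·0.0001) = 275.2 rad/s.
Step 2 — f₀ = ω₀/(2π) = 43.81 Hz.
Step 3 — Parallel Q: Q = R/(ω₀L) = 178/(275.2·0.132) = 4.899.
Step 4 — Bandwidth: Δω = ω₀/Q = 56.18 rad/s; BW = Δω/(2π) = 8.941 Hz.

(a) f₀ = 43.81 Hz  (b) Q = 4.899  (c) BW = 8.941 Hz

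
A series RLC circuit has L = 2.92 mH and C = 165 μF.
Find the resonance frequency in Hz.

Step 1 — Resonance condition Im(Z)=0 gives ω₀ = 1/√(LC).
Step 2 — ω₀ = 1/√(0.00292·0.000165) = 1441 rad/s.
Step 3 — f₀ = ω₀/(2π) = 229.3 Hz.

f₀ = 229.3 Hz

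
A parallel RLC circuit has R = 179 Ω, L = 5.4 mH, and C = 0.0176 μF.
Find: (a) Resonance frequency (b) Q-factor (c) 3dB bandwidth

Step 1 — Resonance: ω₀ = 1/√(LC) = 1/√(0.0054·1.76e-08) = 1.026e+05 rad/s.
Step 2 — f₀ = ω₀/(2π) = 1.633e+04 Hz.
Step 3 — Parallel Q: Q = R/(ω₀L) = 179/(1.026e+05·0.0054) = 0.3232.
Step 4 — Bandwidth: Δω = ω₀/Q = 3.174e+05 rad/s; BW = Δω/(2π) = 5.052e+04 Hz.

(a) f₀ = 1.633e+04 Hz  (b) Q = 0.3232  (c) BW = 5.052e+04 Hz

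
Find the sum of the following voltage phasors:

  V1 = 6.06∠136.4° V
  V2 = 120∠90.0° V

Step 1 — Convert each phasor to rectangular form:
  V1 = 6.06·(cos(136.4°) + j·sin(136.4°)) = -4.388 + j4.179 V
  V2 = 120·(cos(90.0°) + j·sin(90.0°)) = 0 + j120 V
Step 2 — Sum components: V_total = -4.388 + j124.2 V.
Step 3 — Convert to polar: |V_total| = 124.3 V, ∠V_total = 92.0°.

V_total = 124.3∠92.0° V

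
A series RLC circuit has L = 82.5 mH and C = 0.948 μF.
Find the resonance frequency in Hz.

Step 1 — Resonance condition Im(Z)=0 gives ω₀ = 1/√(LC).
Step 2 — ω₀ = 1/√(0.0825·9.48e-07) = 3576 rad/s.
Step 3 — f₀ = ω₀/(2π) = 569.1 Hz.

f₀ = 569.1 Hz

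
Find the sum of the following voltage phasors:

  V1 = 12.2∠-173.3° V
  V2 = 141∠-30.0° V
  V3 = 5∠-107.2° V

Step 1 — Convert each phasor to rectangular form:
  V1 = 12.2·(cos(-173.3°) + j·sin(-173.3°)) = -12.12 - j1.423 V
  V2 = 141·(cos(-30.0°) + j·sin(-30.0°)) = 122.1 - j70.5 V
  V3 = 5·(cos(-107.2°) + j·sin(-107.2°)) = -1.479 - j4.776 V
Step 2 — Sum components: V_total = 108.5 - j76.7 V.
Step 3 — Convert to polar: |V_total| = 132.9 V, ∠V_total = -35.3°.

V_total = 132.9∠-35.3° V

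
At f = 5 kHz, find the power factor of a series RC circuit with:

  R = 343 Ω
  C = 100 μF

Step 1 — Angular frequency: ω = 2π·f = 2π·5000 = 3.142e+04 rad/s.
Step 2 — Component impedances:
  R: Z = R = 343 Ω
  C: Z = 1/(jωC) = -j/(ω·C) = 0 - j0.3183 Ω
Step 3 — Series combination: Z_total = R + C = 343 - j0.3183 Ω = 343∠-0.1° Ω.
Step 4 — Power factor: PF = cos(φ) = Re(Z)/|Z| = 343/343 = 1.
Step 5 — Type: Im(Z) = -0.3183 ⇒ leading (phase φ = -0.1°).

PF = 1 (leading, φ = -0.1°)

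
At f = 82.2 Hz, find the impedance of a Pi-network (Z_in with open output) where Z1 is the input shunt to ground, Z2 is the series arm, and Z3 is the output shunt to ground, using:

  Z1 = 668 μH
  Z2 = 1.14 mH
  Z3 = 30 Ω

Step 1 — Angular frequency: ω = 2π·f = 2π·82.2 = 516.5 rad/s.
Step 2 — Component impedances:
  Z1: Z = jωL = j·516.5·0.000668 = 0 + j0.345 Ω
  Z2: Z = jωL = j·516.5·0.00114 = 0 + j0.5888 Ω
  Z3: Z = R = 30 Ω
Step 3 — With open output, the series arm Z2 and the output shunt Z3 appear in series to ground: Z2 + Z3 = 30 + j0.5888 Ω.
Step 4 — Parallel with input shunt Z1: Z_in = Z1 || (Z2 + Z3) = 0.003964 + j0.3449 Ω = 0.3449∠89.3° Ω.

Z = 0.003964 + j0.3449 Ω = 0.3449∠89.3° Ω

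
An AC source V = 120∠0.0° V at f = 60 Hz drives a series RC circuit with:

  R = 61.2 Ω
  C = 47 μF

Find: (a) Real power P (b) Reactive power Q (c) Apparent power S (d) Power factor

Step 1 — Angular frequency: ω = 2π·f = 2π·60 = 377 rad/s.
Step 2 — Component impedances:
  R: Z = R = 61.2 Ω
  C: Z = 1/(jωC) = -j/(ω·C) = 0 - j56.44 Ω
Step 3 — Series combination: Z_total = R + C = 61.2 - j56.44 Ω = 83.25∠-42.7° Ω.
Step 4 — Source phasor: V = 120∠0.0° V = 120 V.
Step 5 — Current: I = V / Z = 1.06 + j0.9772 A = 1.441∠42.7° A.
Step 6 — Complex power: S = V·I* = 127.2 - j117.3 VA.
Step 7 — Real power: P = Re(S) = 127.2 W.
Step 8 — Reactive power: Q = Im(S) = -117.3 VAR.
Step 9 — Apparent power: |S| = 173 VA.
Step 10 — Power factor: PF = P/|S| = 0.7351 (leading).

(a) P = 127.2 W  (b) Q = -117.3 VAR  (c) S = 173 VA  (d) PF = 0.7351 (leading)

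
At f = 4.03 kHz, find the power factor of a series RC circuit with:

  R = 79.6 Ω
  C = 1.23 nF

Step 1 — Angular frequency: ω = 2π·f = 2π·4030 = 2.532e+04 rad/s.
Step 2 — Component impedances:
  R: Z = R = 79.6 Ω
  C: Z = 1/(jωC) = -j/(ω·C) = 0 - j3.211e+04 Ω
Step 3 — Series combination: Z_total = R + C = 79.6 - j3.211e+04 Ω = 3.211e+04∠-89.9° Ω.
Step 4 — Power factor: PF = cos(φ) = Re(Z)/|Z| = 79.6/3.211e+04 = 0.002479.
Step 5 — Type: Im(Z) = -3.211e+04 ⇒ leading (phase φ = -89.9°).

PF = 0.002479 (leading, φ = -89.9°)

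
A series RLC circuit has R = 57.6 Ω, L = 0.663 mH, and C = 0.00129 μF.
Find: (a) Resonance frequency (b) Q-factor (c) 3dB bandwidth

Step 1 — Resonance: ω₀ = 1/√(LC) = 1/√(0.000663·1.29e-09) = 1.081e+06 rad/s.
Step 2 — f₀ = ω₀/(2π) = 1.721e+05 Hz.
Step 3 — Series Q: Q = ω₀L/R = 1.081e+06·0.000663/57.6 = 12.45.
Step 4 — Bandwidth: Δω = ω₀/Q = 8.688e+04 rad/s; BW = Δω/(2π) = 1.383e+04 Hz.

(a) f₀ = 1.721e+05 Hz  (b) Q = 12.45  (c) BW = 1.383e+04 Hz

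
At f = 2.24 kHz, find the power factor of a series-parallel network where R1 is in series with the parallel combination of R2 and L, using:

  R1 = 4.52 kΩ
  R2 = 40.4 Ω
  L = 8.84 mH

Step 1 — Angular frequency: ω = 2π·f = 2π·2240 = 1.407e+04 rad/s.
Step 2 — Component impedances:
  R1: Z = R = 4520 Ω
  R2: Z = R = 40.4 Ω
  L: Z = jωL = j·1.407e+04·0.00884 = 0 + j124.4 Ω
Step 3 — Parallel branch: R2 || L = 1/(1/R2 + 1/L) = 36.55 + j11.87 Ω.
Step 4 — Series with R1: Z_total = R1 + (R2 || L) = 4557 + j11.87 Ω = 4557∠0.1° Ω.
Step 5 — Power factor: PF = cos(φ) = Re(Z)/|Z| = 4557/4557 = 1.
Step 6 — Type: Im(Z) = 11.87 ⇒ lagging (phase φ = 0.1°).

PF = 1 (lagging, φ = 0.1°)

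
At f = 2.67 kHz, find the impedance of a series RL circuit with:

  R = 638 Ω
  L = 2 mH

Step 1 — Angular frequency: ω = 2π·f = 2π·2670 = 1.678e+04 rad/s.
Step 2 — Component impedances:
  R: Z = R = 638 Ω
  L: Z = jωL = j·1.678e+04·0.002 = 0 + j33.55 Ω
Step 3 — Series combination: Z_total = R + L = 638 + j33.55 Ω = 638.9∠3.0° Ω.

Z = 638 + j33.55 Ω = 638.9∠3.0° Ω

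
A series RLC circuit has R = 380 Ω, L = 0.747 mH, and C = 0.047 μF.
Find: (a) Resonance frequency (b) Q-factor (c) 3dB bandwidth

Step 1 — Resonance: ω₀ = 1/√(LC) = 1/√(0.000747·4.7e-08) = 1.688e+05 rad/s.
Step 2 — f₀ = ω₀/(2π) = 2.686e+04 Hz.
Step 3 — Series Q: Q = ω₀L/R = 1.688e+05·0.000747/380 = 0.3318.
Step 4 — Bandwidth: Δω = ω₀/Q = 5.087e+05 rad/s; BW = Δω/(2π) = 8.096e+04 Hz.

(a) f₀ = 2.686e+04 Hz  (b) Q = 0.3318  (c) BW = 8.096e+04 Hz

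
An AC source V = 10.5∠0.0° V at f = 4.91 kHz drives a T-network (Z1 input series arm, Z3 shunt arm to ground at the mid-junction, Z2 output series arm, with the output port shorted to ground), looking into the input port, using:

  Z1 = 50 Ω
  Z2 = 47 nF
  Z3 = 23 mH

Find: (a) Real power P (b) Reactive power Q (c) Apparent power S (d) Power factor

Step 1 — Angular frequency: ω = 2π·f = 2π·4910 = 3.085e+04 rad/s.
Step 2 — Component impedances:
  Z1: Z = R = 50 Ω
  Z2: Z = 1/(jωC) = -j/(ω·C) = 0 - j689.7 Ω
  Z3: Z = jωL = j·3.085e+04·0.023 = 0 + j709.6 Ω
Step 3 — With the output port shorted to ground, the output series arm Z2 runs from the junction to ground; the shunt arm Z3 also runs from the junction to ground. They appear in parallel: Z3 || Z2 = 0 - j2.46e+04 Ω.
Step 4 — Series with input arm Z1: Z_in = Z1 + (Z3 || Z2) = 50 - j2.46e+04 Ω = 2.46e+04∠-89.9° Ω.
Step 5 — Source phasor: V = 10.5∠0.0° V = 10.5 V.
Step 6 — Current: I = V / Z = 8.674e-07 + j0.0004268 A = 0.0004268∠89.9° A.
Step 7 — Complex power: S = V·I* = 9.108e-06 - j0.004481 VA.
Step 8 — Real power: P = Re(S) = 9.108e-06 W.
Step 9 — Reactive power: Q = Im(S) = -0.004481 VAR.
Step 10 — Apparent power: |S| = 0.004481 VA.
Step 11 — Power factor: PF = P/|S| = 0.002032 (leading).

(a) P = 9.108e-06 W  (b) Q = -0.004481 VAR  (c) S = 0.004481 VA  (d) PF = 0.002032 (leading)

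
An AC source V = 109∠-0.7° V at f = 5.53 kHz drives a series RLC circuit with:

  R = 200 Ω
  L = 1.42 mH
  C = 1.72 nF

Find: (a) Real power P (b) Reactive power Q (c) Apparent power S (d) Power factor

Step 1 — Angular frequency: ω = 2π·f = 2π·5530 = 3.475e+04 rad/s.
Step 2 — Component impedances:
  R: Z = R = 200 Ω
  L: Z = jωL = j·3.475e+04·0.00142 = 0 + j49.34 Ω
  C: Z = 1/(jωC) = -j/(ω·C) = 0 - j1.673e+04 Ω
Step 3 — Series combination: Z_total = R + L + C = 200 - j1.668e+04 Ω = 1.668e+04∠-89.3° Ω.
Step 4 — Source phasor: V = 109∠-0.7° V = 109 - j1.332 V.
Step 5 — Current: I = V / Z = 0.0001581 + j0.006531 A = 0.006533∠88.6° A.
Step 6 — Complex power: S = V·I* = 0.008536 - j0.712 VA.
Step 7 — Real power: P = Re(S) = 0.008536 W.
Step 8 — Reactive power: Q = Im(S) = -0.712 VAR.
Step 9 — Apparent power: |S| = 0.7121 VA.
Step 10 — Power factor: PF = P/|S| = 0.01199 (leading).

(a) P = 0.008536 W  (b) Q = -0.712 VAR  (c) S = 0.7121 VA  (d) PF = 0.01199 (leading)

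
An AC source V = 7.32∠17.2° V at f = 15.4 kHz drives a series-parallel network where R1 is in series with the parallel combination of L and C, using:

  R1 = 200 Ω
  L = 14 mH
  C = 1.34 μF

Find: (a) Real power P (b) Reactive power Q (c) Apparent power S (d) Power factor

Step 1 — Angular frequency: ω = 2π·f = 2π·1.54e+04 = 9.676e+04 rad/s.
Step 2 — Component impedances:
  R1: Z = R = 200 Ω
  L: Z = jωL = j·9.676e+04·0.014 = 0 + j1355 Ω
  C: Z = 1/(jωC) = -j/(ω·C) = 0 - j7.712 Ω
Step 3 — Parallel branch: L || C = 1/(1/L + 1/C) = 0 - j7.757 Ω.
Step 4 — Series with R1: Z_total = R1 + (L || C) = 200 - j7.757 Ω = 200.2∠-2.2° Ω.
Step 5 — Source phasor: V = 7.32∠17.2° V = 6.993 + j2.165 V.
Step 6 — Current: I = V / Z = 0.03449 + j0.01216 A = 0.03657∠19.4° A.
Step 7 — Complex power: S = V·I* = 0.2675 - j0.01037 VA.
Step 8 — Real power: P = Re(S) = 0.2675 W.
Step 9 — Reactive power: Q = Im(S) = -0.01037 VAR.
Step 10 — Apparent power: |S| = 0.2677 VA.
Step 11 — Power factor: PF = P/|S| = 0.9992 (leading).

(a) P = 0.2675 W  (b) Q = -0.01037 VAR  (c) S = 0.2677 VA  (d) PF = 0.9992 (leading)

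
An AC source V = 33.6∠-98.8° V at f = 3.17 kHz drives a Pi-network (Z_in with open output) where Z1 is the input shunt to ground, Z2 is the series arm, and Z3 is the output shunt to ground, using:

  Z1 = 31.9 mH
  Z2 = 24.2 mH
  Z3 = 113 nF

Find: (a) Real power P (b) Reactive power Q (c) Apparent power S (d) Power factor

Step 1 — Angular frequency: ω = 2π·f = 2π·3170 = 1.992e+04 rad/s.
Step 2 — Component impedances:
  Z1: Z = jωL = j·1.992e+04·0.0319 = 0 + j635.4 Ω
  Z2: Z = jωL = j·1.992e+04·0.0242 = 0 + j482 Ω
  Z3: Z = 1/(jωC) = -j/(ω·C) = 0 - j444.3 Ω
Step 3 — With open output, the series arm Z2 and the output shunt Z3 appear in series to ground: Z2 + Z3 = 0 + j37.7 Ω.
Step 4 — Parallel with input shunt Z1: Z_in = Z1 || (Z2 + Z3) = 0 + j35.59 Ω = 35.59∠90.0° Ω.
Step 5 — Source phasor: V = 33.6∠-98.8° V = -5.14 - j33.2 V.
Step 6 — Current: I = V / Z = -0.933 + j0.1444 A = 0.9441∠171.2° A.
Step 7 — Complex power: S = V·I* = 0 + j31.72 VA.
Step 8 — Real power: P = Re(S) = 0 W.
Step 9 — Reactive power: Q = Im(S) = 31.72 VAR.
Step 10 — Apparent power: |S| = 31.72 VA.
Step 11 — Power factor: PF = P/|S| = 0 (lagging).

(a) P = 0 W  (b) Q = 31.72 VAR  (c) S = 31.72 VA  (d) PF = 0 (lagging)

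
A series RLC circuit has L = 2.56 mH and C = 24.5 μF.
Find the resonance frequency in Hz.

Step 1 — Resonance condition Im(Z)=0 gives ω₀ = 1/√(LC).
Step 2 — ω₀ = 1/√(0.00256·2.45e-05) = 3993 rad/s.
Step 3 — f₀ = ω₀/(2π) = 635.5 Hz.

f₀ = 635.5 Hz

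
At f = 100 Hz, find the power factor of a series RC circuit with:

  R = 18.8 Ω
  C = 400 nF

Step 1 — Angular frequency: ω = 2π·f = 2π·100 = 628.3 rad/s.
Step 2 — Component impedances:
  R: Z = R = 18.8 Ω
  C: Z = 1/(jωC) = -j/(ω·C) = 0 - j3979 Ω
Step 3 — Series combination: Z_total = R + C = 18.8 - j3979 Ω = 3979∠-89.7° Ω.
Step 4 — Power factor: PF = cos(φ) = Re(Z)/|Z| = 18.8/3979 = 0.004725.
Step 5 — Type: Im(Z) = -3979 ⇒ leading (phase φ = -89.7°).

PF = 0.004725 (leading, φ = -89.7°)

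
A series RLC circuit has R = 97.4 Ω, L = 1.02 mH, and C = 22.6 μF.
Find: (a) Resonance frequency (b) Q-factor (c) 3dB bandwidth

Step 1 — Resonance condition Im(Z)=0 gives ω₀ = 1/√(LC).
Step 2 — ω₀ = 1/√(0.00102·2.26e-05) = 6586 rad/s.
Step 3 — f₀ = ω₀/(2π) = 1048 Hz.
Step 4 — Series Q: Q = ω₀L/R = 6586·0.00102/97.4 = 0.06897.
Step 5 — 3dB bandwidth: Δω = ω₀/Q = 9.549e+04 rad/s; BW = Δω/(2π) = 1.52e+04 Hz.

(a) f₀ = 1048 Hz  (b) Q = 0.06897  (c) BW = 1.52e+04 Hz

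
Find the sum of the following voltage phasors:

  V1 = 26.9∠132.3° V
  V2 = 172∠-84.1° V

Step 1 — Convert each phasor to rectangular form:
  V1 = 26.9·(cos(132.3°) + j·sin(132.3°)) = -18.1 + j19.9 V
  V2 = 172·(cos(-84.1°) + j·sin(-84.1°)) = 17.68 - j171.1 V
Step 2 — Sum components: V_total = -0.4237 - j151.2 V.
Step 3 — Convert to polar: |V_total| = 151.2 V, ∠V_total = -90.2°.

V_total = 151.2∠-90.2° V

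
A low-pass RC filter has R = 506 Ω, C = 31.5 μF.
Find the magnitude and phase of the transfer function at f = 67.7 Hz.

Step 1 — Angular frequency: ω = 2π·67.7 = 425.4 rad/s.
Step 2 — Transfer function: H(jω) = 1/(1 + jωRC).
Step 3 — Denominator: 1 + jωRC = 1 + j·425.4·506·3.15e-05 = 1 + j6.78.
Step 4 — H = 0.02129 - j0.1444.
Step 5 — Magnitude: |H| = 0.1459 (-16.7 dB); phase: φ = -81.6°.

|H| = 0.1459 (-16.7 dB), φ = -81.6°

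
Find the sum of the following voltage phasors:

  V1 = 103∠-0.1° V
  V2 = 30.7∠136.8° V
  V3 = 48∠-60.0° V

Step 1 — Convert each phasor to rectangular form:
  V1 = 103·(cos(-0.1°) + j·sin(-0.1°)) = 103 - j0.1798 V
  V2 = 30.7·(cos(136.8°) + j·sin(136.8°)) = -22.38 + j21.02 V
  V3 = 48·(cos(-60.0°) + j·sin(-60.0°)) = 24 - j41.57 V
Step 2 — Sum components: V_total = 104.6 - j20.73 V.
Step 3 — Convert to polar: |V_total| = 106.7 V, ∠V_total = -11.2°.

V_total = 106.7∠-11.2° V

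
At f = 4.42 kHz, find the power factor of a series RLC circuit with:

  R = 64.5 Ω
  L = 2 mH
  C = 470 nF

Step 1 — Angular frequency: ω = 2π·f = 2π·4420 = 2.777e+04 rad/s.
Step 2 — Component impedances:
  R: Z = R = 64.5 Ω
  L: Z = jωL = j·2.777e+04·0.002 = 0 + j55.54 Ω
  C: Z = 1/(jωC) = -j/(ω·C) = 0 - j76.61 Ω
Step 3 — Series combination: Z_total = R + L + C = 64.5 - j21.07 Ω = 67.85∠-18.1° Ω.
Step 4 — Power factor: PF = cos(φ) = Re(Z)/|Z| = 64.5/67.85 = 0.9506.
Step 5 — Type: Im(Z) = -21.07 ⇒ leading (phase φ = -18.1°).

PF = 0.9506 (leading, φ = -18.1°)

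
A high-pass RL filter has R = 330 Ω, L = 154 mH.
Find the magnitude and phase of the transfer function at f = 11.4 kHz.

Step 1 — Angular frequency: ω = 2π·1.14e+04 = 7.163e+04 rad/s.
Step 2 — Transfer function: H(jω) = jωL/(R + jωL).
Step 3 — Numerator jωL = j·1.103e+04; denominator R + jωL = 330 + j1.103e+04.
Step 4 — H = 0.9991 + j0.02989.
Step 5 — Magnitude: |H| = 0.9996 (-0.0 dB); phase: φ = 1.7°.

|H| = 0.9996 (-0.0 dB), φ = 1.7°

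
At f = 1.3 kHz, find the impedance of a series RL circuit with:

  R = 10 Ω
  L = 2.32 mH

Step 1 — Angular frequency: ω = 2π·f = 2π·1300 = 8168 rad/s.
Step 2 — Component impedances:
  R: Z = R = 10 Ω
  L: Z = jωL = j·8168·0.00232 = 0 + j18.95 Ω
Step 3 — Series combination: Z_total = R + L = 10 + j18.95 Ω = 21.43∠62.2° Ω.

Z = 10 + j18.95 Ω = 21.43∠62.2° Ω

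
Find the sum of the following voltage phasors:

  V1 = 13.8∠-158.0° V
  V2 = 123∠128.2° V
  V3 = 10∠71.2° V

Step 1 — Convert each phasor to rectangular form:
  V1 = 13.8·(cos(-158.0°) + j·sin(-158.0°)) = -12.8 - j5.17 V
  V2 = 123·(cos(128.2°) + j·sin(128.2°)) = -76.06 + j96.66 V
  V3 = 10·(cos(71.2°) + j·sin(71.2°)) = 3.223 + j9.466 V
Step 2 — Sum components: V_total = -85.64 + j101 V.
Step 3 — Convert to polar: |V_total| = 132.4 V, ∠V_total = 130.3°.

V_total = 132.4∠130.3° V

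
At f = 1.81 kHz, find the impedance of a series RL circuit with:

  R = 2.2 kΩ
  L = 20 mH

Step 1 — Angular frequency: ω = 2π·f = 2π·1810 = 1.137e+04 rad/s.
Step 2 — Component impedances:
  R: Z = R = 2200 Ω
  L: Z = jωL = j·1.137e+04·0.02 = 0 + j227.5 Ω
Step 3 — Series combination: Z_total = R + L = 2200 + j227.5 Ω = 2212∠5.9° Ω.

Z = 2200 + j227.5 Ω = 2212∠5.9° Ω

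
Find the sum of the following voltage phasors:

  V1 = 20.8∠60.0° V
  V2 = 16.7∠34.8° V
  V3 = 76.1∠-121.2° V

Step 1 — Convert each phasor to rectangular form:
  V1 = 20.8·(cos(60.0°) + j·sin(60.0°)) = 10.4 + j18.01 V
  V2 = 16.7·(cos(34.8°) + j·sin(34.8°)) = 13.71 + j9.531 V
  V3 = 76.1·(cos(-121.2°) + j·sin(-121.2°)) = -39.42 - j65.09 V
Step 2 — Sum components: V_total = -15.31 - j37.55 V.
Step 3 — Convert to polar: |V_total| = 40.55 V, ∠V_total = -112.2°.

V_total = 40.55∠-112.2° V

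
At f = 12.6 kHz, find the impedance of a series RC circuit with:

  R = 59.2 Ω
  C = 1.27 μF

Step 1 — Angular frequency: ω = 2π·f = 2π·1.26e+04 = 7.917e+04 rad/s.
Step 2 — Component impedances:
  R: Z = R = 59.2 Ω
  C: Z = 1/(jωC) = -j/(ω·C) = 0 - j9.946 Ω
Step 3 — Series combination: Z_total = R + C = 59.2 - j9.946 Ω = 60.03∠-9.5° Ω.

Z = 59.2 - j9.946 Ω = 60.03∠-9.5° Ω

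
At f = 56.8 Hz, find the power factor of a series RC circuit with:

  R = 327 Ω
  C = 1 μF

Step 1 — Angular frequency: ω = 2π·f = 2π·56.8 = 356.9 rad/s.
Step 2 — Component impedances:
  R: Z = R = 327 Ω
  C: Z = 1/(jωC) = -j/(ω·C) = 0 - j2802 Ω
Step 3 — Series combination: Z_total = R + C = 327 - j2802 Ω = 2821∠-83.3° Ω.
Step 4 — Power factor: PF = cos(φ) = Re(Z)/|Z| = 327/2821 = 0.1159.
Step 5 — Type: Im(Z) = -2802 ⇒ leading (phase φ = -83.3°).

PF = 0.1159 (leading, φ = -83.3°)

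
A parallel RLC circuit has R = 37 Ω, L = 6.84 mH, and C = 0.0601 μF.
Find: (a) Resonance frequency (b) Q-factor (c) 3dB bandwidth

Step 1 — Resonance: ω₀ = 1/√(LC) = 1/√(0.00684·6.01e-08) = 4.932e+04 rad/s.
Step 2 — f₀ = ω₀/(2π) = 7850 Hz.
Step 3 — Parallel Q: Q = R/(ω₀L) = 37/(4.932e+04·0.00684) = 0.1097.
Step 4 — Bandwidth: Δω = ω₀/Q = 4.497e+05 rad/s; BW = Δω/(2π) = 7.157e+04 Hz.

(a) f₀ = 7850 Hz  (b) Q = 0.1097  (c) BW = 7.157e+04 Hz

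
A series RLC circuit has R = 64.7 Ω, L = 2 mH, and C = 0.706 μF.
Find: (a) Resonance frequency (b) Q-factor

Step 1 — Resonance condition Im(Z)=0 gives ω₀ = 1/√(LC).
Step 2 — ω₀ = 1/√(0.002·7.06e-07) = 2.661e+04 rad/s.
Step 3 — f₀ = ω₀/(2π) = 4235 Hz.
Step 4 — Series Q: Q = ω₀L/R = 2.661e+04·0.002/64.7 = 0.8226.

(a) f₀ = 4235 Hz  (b) Q = 0.8226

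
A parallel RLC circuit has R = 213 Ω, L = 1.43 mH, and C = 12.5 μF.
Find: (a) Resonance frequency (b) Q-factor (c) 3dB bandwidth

Step 1 — Resonance: ω₀ = 1/√(LC) = 1/√(0.00143·1.25e-05) = 7480 rad/s.
Step 2 — f₀ = ω₀/(2π) = 1190 Hz.
Step 3 — Parallel Q: Q = R/(ω₀L) = 213/(7480·0.00143) = 19.91.
Step 4 — Bandwidth: Δω = ω₀/Q = 375.6 rad/s; BW = Δω/(2π) = 59.78 Hz.

(a) f₀ = 1190 Hz  (b) Q = 19.91  (c) BW = 59.78 Hz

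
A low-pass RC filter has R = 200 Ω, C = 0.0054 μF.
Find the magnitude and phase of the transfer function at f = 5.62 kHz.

Step 1 — Angular frequency: ω = 2π·5620 = 3.531e+04 rad/s.
Step 2 — Transfer function: H(jω) = 1/(1 + jωRC).
Step 3 — Denominator: 1 + jωRC = 1 + j·3.531e+04·200·5.4e-09 = 1 + j0.03814.
Step 4 — H = 0.9985 - j0.03808.
Step 5 — Magnitude: |H| = 0.9993 (-0.0 dB); phase: φ = -2.2°.

|H| = 0.9993 (-0.0 dB), φ = -2.2°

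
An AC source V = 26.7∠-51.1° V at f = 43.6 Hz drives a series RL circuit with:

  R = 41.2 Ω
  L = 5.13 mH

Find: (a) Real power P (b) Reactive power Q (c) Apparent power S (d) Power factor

Step 1 — Angular frequency: ω = 2π·f = 2π·43.6 = 273.9 rad/s.
Step 2 — Component impedances:
  R: Z = R = 41.2 Ω
  L: Z = jωL = j·273.9·0.00513 = 0 + j1.405 Ω
Step 3 — Series combination: Z_total = R + L = 41.2 + j1.405 Ω = 41.22∠2.0° Ω.
Step 4 — Source phasor: V = 26.7∠-51.1° V = 16.77 - j20.78 V.
Step 5 — Current: I = V / Z = 0.3893 - j0.5176 A = 0.6477∠-53.1° A.
Step 6 — Complex power: S = V·I* = 17.28 + j0.5895 VA.
Step 7 — Real power: P = Re(S) = 17.28 W.
Step 8 — Reactive power: Q = Im(S) = 0.5895 VAR.
Step 9 — Apparent power: |S| = 17.29 VA.
Step 10 — Power factor: PF = P/|S| = 0.9994 (lagging).

(a) P = 17.28 W  (b) Q = 0.5895 VAR  (c) S = 17.29 VA  (d) PF = 0.9994 (lagging)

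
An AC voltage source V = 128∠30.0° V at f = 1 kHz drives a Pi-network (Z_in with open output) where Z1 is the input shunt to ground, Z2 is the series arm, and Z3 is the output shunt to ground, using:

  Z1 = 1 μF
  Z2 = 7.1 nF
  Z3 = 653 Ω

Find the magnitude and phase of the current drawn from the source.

Step 1 — Angular frequency: ω = 2π·f = 2π·1000 = 6283 rad/s.
Step 2 — Component impedances:
  Z1: Z = 1/(jωC) = -j/(ω·C) = 0 - j159.2 Ω
  Z2: Z = 1/(jωC) = -j/(ω·C) = 0 - j2.242e+04 Ω
  Z3: Z = R = 653 Ω
Step 3 — With open output, the series arm Z2 and the output shunt Z3 appear in series to ground: Z2 + Z3 = 653 - j2.242e+04 Ω.
Step 4 — Parallel with input shunt Z1: Z_in = Z1 || (Z2 + Z3) = 0.03243 - j158 Ω = 158∠-90.0° Ω.
Step 5 — Source phasor: V = 128∠30.0° V = 110.9 + j64 V.
Step 6 — Ohm's law: I = V / Z_total = (110.9 + j64) / (0.03243 - j158) = -0.4048 + j0.7015 A.
Step 7 — Convert to polar: |I| = 0.81 A, ∠I = 120.0°.

I = 0.81∠120.0° A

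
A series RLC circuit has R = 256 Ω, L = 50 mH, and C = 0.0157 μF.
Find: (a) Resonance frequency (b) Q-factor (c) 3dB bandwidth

Step 1 — Resonance: ω₀ = 1/√(LC) = 1/√(0.05·1.57e-08) = 3.569e+04 rad/s.
Step 2 — f₀ = ω₀/(2π) = 5680 Hz.
Step 3 — Series Q: Q = ω₀L/R = 3.569e+04·0.05/256 = 6.971.
Step 4 — Bandwidth: Δω = ω₀/Q = 5120 rad/s; BW = Δω/(2π) = 814.9 Hz.

(a) f₀ = 5680 Hz  (b) Q = 6.971  (c) BW = 814.9 Hz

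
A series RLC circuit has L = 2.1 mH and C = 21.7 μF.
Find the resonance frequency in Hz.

Step 1 — Resonance condition Im(Z)=0 gives ω₀ = 1/√(LC).
Step 2 — ω₀ = 1/√(0.0021·2.17e-05) = 4684 rad/s.
Step 3 — f₀ = ω₀/(2π) = 745.6 Hz.

f₀ = 745.6 Hz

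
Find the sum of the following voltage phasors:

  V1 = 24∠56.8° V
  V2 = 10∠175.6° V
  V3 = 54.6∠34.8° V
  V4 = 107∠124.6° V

Step 1 — Convert each phasor to rectangular form:
  V1 = 24·(cos(56.8°) + j·sin(56.8°)) = 13.14 + j20.08 V
  V2 = 10·(cos(175.6°) + j·sin(175.6°)) = -9.971 + j0.7672 V
  V3 = 54.6·(cos(34.8°) + j·sin(34.8°)) = 44.83 + j31.16 V
  V4 = 107·(cos(124.6°) + j·sin(124.6°)) = -60.76 + j88.08 V
Step 2 — Sum components: V_total = -12.75 + j140.1 V.
Step 3 — Convert to polar: |V_total| = 140.7 V, ∠V_total = 95.2°.

V_total = 140.7∠95.2° V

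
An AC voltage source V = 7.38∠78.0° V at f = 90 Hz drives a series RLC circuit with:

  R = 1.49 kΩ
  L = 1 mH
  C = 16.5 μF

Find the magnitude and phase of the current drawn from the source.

Step 1 — Angular frequency: ω = 2π·f = 2π·90 = 565.5 rad/s.
Step 2 — Component impedances:
  R: Z = R = 1490 Ω
  L: Z = jωL = j·565.5·0.001 = 0 + j0.5655 Ω
  C: Z = 1/(jωC) = -j/(ω·C) = 0 - j107.2 Ω
Step 3 — Series combination: Z_total = R + L + C = 1490 - j106.6 Ω = 1494∠-4.1° Ω.
Step 4 — Source phasor: V = 7.38∠78.0° V = 1.534 + j7.219 V.
Step 5 — Ohm's law: I = V / Z_total = (1.534 + j7.219) / (1490 - j106.6) = 0.0006797 + j0.004893 A.
Step 6 — Convert to polar: |I| = 0.00494 A, ∠I = 82.1°.

I = 0.00494∠82.1° A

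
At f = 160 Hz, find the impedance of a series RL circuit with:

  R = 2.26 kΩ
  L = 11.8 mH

Step 1 — Angular frequency: ω = 2π·f = 2π·160 = 1005 rad/s.
Step 2 — Component impedances:
  R: Z = R = 2260 Ω
  L: Z = jωL = j·1005·0.0118 = 0 + j11.86 Ω
Step 3 — Series combination: Z_total = R + L = 2260 + j11.86 Ω = 2260∠0.3° Ω.

Z = 2260 + j11.86 Ω = 2260∠0.3° Ω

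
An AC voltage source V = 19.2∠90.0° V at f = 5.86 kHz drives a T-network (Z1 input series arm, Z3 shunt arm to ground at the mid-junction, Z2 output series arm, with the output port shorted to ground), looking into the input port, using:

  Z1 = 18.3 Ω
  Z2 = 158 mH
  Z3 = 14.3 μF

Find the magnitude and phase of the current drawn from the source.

Step 1 — Angular frequency: ω = 2π·f = 2π·5860 = 3.682e+04 rad/s.
Step 2 — Component impedances:
  Z1: Z = R = 18.3 Ω
  Z2: Z = jωL = j·3.682e+04·0.158 = 0 + j5817 Ω
  Z3: Z = 1/(jωC) = -j/(ω·C) = 0 - j1.899 Ω
Step 3 — With the output port shorted to ground, the output series arm Z2 runs from the junction to ground; the shunt arm Z3 also runs from the junction to ground. They appear in parallel: Z3 || Z2 = 0 - j1.9 Ω.
Step 4 — Series with input arm Z1: Z_in = Z1 + (Z3 || Z2) = 18.3 - j1.9 Ω = 18.4∠-5.9° Ω.
Step 5 — Source phasor: V = 19.2∠90.0° V = 0 + j19.2 V.
Step 6 — Ohm's law: I = V / Z_total = (0 + j19.2) / (18.3 - j1.9) = -0.1078 + j1.038 A.
Step 7 — Convert to polar: |I| = 1.044 A, ∠I = 95.9°.

I = 1.044∠95.9° A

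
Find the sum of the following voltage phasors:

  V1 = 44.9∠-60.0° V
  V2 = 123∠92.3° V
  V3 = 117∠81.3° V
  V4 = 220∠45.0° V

Step 1 — Convert each phasor to rectangular form:
  V1 = 44.9·(cos(-60.0°) + j·sin(-60.0°)) = 22.45 - j38.88 V
  V2 = 123·(cos(92.3°) + j·sin(92.3°)) = -4.936 + j122.9 V
  V3 = 117·(cos(81.3°) + j·sin(81.3°)) = 17.7 + j115.7 V
  V4 = 220·(cos(45.0°) + j·sin(45.0°)) = 155.6 + j155.6 V
Step 2 — Sum components: V_total = 190.8 + j355.2 V.
Step 3 — Convert to polar: |V_total| = 403.2 V, ∠V_total = 61.8°.

V_total = 403.2∠61.8° V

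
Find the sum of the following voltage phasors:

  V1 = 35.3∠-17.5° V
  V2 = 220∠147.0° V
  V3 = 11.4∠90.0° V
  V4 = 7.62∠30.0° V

Step 1 — Convert each phasor to rectangular form:
  V1 = 35.3·(cos(-17.5°) + j·sin(-17.5°)) = 33.67 - j10.61 V
  V2 = 220·(cos(147.0°) + j·sin(147.0°)) = -184.5 + j119.8 V
  V3 = 11.4·(cos(90.0°) + j·sin(90.0°)) = 0 + j11.4 V
  V4 = 7.62·(cos(30.0°) + j·sin(30.0°)) = 6.599 + j3.81 V
Step 2 — Sum components: V_total = -144.2 + j124.4 V.
Step 3 — Convert to polar: |V_total| = 190.5 V, ∠V_total = 139.2°.

V_total = 190.5∠139.2° V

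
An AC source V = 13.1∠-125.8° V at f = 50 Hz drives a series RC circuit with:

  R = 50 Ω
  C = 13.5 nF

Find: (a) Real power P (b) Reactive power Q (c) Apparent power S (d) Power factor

Step 1 — Angular frequency: ω = 2π·f = 2π·50 = 314.2 rad/s.
Step 2 — Component impedances:
  R: Z = R = 50 Ω
  C: Z = 1/(jωC) = -j/(ω·C) = 0 - j2.358e+05 Ω
Step 3 — Series combination: Z_total = R + C = 50 - j2.358e+05 Ω = 2.358e+05∠-90.0° Ω.
Step 4 — Source phasor: V = 13.1∠-125.8° V = -7.663 - j10.62 V.
Step 5 — Current: I = V / Z = 4.506e-05 - j3.251e-05 A = 5.556e-05∠-35.8° A.
Step 6 — Complex power: S = V·I* = 1.543e-07 - j0.0007278 VA.
Step 7 — Real power: P = Re(S) = 1.543e-07 W.
Step 8 — Reactive power: Q = Im(S) = -0.0007278 VAR.
Step 9 — Apparent power: |S| = 0.0007278 VA.
Step 10 — Power factor: PF = P/|S| = 0.0002121 (leading).

(a) P = 1.543e-07 W  (b) Q = -0.0007278 VAR  (c) S = 0.0007278 VA  (d) PF = 0.0002121 (leading)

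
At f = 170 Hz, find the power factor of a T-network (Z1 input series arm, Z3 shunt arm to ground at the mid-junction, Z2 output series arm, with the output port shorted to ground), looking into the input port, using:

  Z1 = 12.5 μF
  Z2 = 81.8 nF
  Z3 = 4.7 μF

Step 1 — Angular frequency: ω = 2π·f = 2π·170 = 1068 rad/s.
Step 2 — Component impedances:
  Z1: Z = 1/(jωC) = -j/(ω·C) = 0 - j74.9 Ω
  Z2: Z = 1/(jωC) = -j/(ω·C) = 0 - j1.145e+04 Ω
  Z3: Z = 1/(jωC) = -j/(ω·C) = 0 - j199.2 Ω
Step 3 — With the output port shorted to ground, the output series arm Z2 runs from the junction to ground; the shunt arm Z3 also runs from the junction to ground. They appear in parallel: Z3 || Z2 = 0 - j195.8 Ω.
Step 4 — Series with input arm Z1: Z_in = Z1 + (Z3 || Z2) = 0 - j270.7 Ω = 270.7∠-90.0° Ω.
Step 5 — Power factor: PF = cos(φ) = Re(Z)/|Z| = 0/270.7 = 0.
Step 6 — Type: Im(Z) = -270.7 ⇒ leading (phase φ = -90.0°).

PF = 0 (leading, φ = -90.0°)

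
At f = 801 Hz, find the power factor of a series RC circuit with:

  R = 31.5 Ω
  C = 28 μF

Step 1 — Angular frequency: ω = 2π·f = 2π·801 = 5033 rad/s.
Step 2 — Component impedances:
  R: Z = R = 31.5 Ω
  C: Z = 1/(jωC) = -j/(ω·C) = 0 - j7.096 Ω
Step 3 — Series combination: Z_total = R + C = 31.5 - j7.096 Ω = 32.29∠-12.7° Ω.
Step 4 — Power factor: PF = cos(φ) = Re(Z)/|Z| = 31.5/32.289 = 0.9756.
Step 5 — Type: Im(Z) = -7.096 ⇒ leading (phase φ = -12.7°).

PF = 0.9756 (leading, φ = -12.7°)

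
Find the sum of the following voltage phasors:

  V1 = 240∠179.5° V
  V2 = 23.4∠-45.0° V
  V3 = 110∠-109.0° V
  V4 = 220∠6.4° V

Step 1 — Convert each phasor to rectangular form:
  V1 = 240·(cos(179.5°) + j·sin(179.5°)) = -240 + j2.094 V
  V2 = 23.4·(cos(-45.0°) + j·sin(-45.0°)) = 16.55 - j16.55 V
  V3 = 110·(cos(-109.0°) + j·sin(-109.0°)) = -35.81 - j104 V
  V4 = 220·(cos(6.4°) + j·sin(6.4°)) = 218.6 + j24.52 V
Step 2 — Sum components: V_total = -40.63 - j93.94 V.
Step 3 — Convert to polar: |V_total| = 102.3 V, ∠V_total = -113.4°.

V_total = 102.3∠-113.4° V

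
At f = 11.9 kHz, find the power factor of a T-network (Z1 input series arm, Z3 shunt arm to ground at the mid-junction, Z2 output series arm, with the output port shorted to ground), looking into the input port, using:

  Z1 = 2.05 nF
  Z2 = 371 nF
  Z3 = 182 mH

Step 1 — Angular frequency: ω = 2π·f = 2π·1.19e+04 = 7.477e+04 rad/s.
Step 2 — Component impedances:
  Z1: Z = 1/(jωC) = -j/(ω·C) = 0 - j6524 Ω
  Z2: Z = 1/(jωC) = -j/(ω·C) = 0 - j36.05 Ω
  Z3: Z = jωL = j·7.477e+04·0.182 = 0 + j1.361e+04 Ω
Step 3 — With the output port shorted to ground, the output series arm Z2 runs from the junction to ground; the shunt arm Z3 also runs from the junction to ground. They appear in parallel: Z3 || Z2 = 0 - j36.15 Ω.
Step 4 — Series with input arm Z1: Z_in = Z1 + (Z3 || Z2) = 0 - j6560 Ω = 6560∠-90.0° Ω.
Step 5 — Power factor: PF = cos(φ) = Re(Z)/|Z| = 0/6560 = 0.
Step 6 — Type: Im(Z) = -6560 ⇒ leading (phase φ = -90.0°).

PF = 0 (leading, φ = -90.0°)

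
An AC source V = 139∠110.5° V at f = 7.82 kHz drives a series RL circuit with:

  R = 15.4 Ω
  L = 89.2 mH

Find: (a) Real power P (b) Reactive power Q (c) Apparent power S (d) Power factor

Step 1 — Angular frequency: ω = 2π·f = 2π·7820 = 4.913e+04 rad/s.
Step 2 — Component impedances:
  R: Z = R = 15.4 Ω
  L: Z = jωL = j·4.913e+04·0.0892 = 0 + j4383 Ω
Step 3 — Series combination: Z_total = R + L = 15.4 + j4383 Ω = 4383∠89.8° Ω.
Step 4 — Source phasor: V = 139∠110.5° V = -48.68 + j130.2 V.
Step 5 — Current: I = V / Z = 0.02967 + j0.01121 A = 0.03171∠20.7° A.
Step 6 — Complex power: S = V·I* = 0.01549 + j4.408 VA.
Step 7 — Real power: P = Re(S) = 0.01549 W.
Step 8 — Reactive power: Q = Im(S) = 4.408 VAR.
Step 9 — Apparent power: |S| = 4.408 VA.
Step 10 — Power factor: PF = P/|S| = 0.003514 (lagging).

(a) P = 0.01549 W  (b) Q = 4.408 VAR  (c) S = 4.408 VA  (d) PF = 0.003514 (lagging)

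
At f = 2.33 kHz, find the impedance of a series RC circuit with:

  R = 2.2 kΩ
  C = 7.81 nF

Step 1 — Angular frequency: ω = 2π·f = 2π·2330 = 1.464e+04 rad/s.
Step 2 — Component impedances:
  R: Z = R = 2200 Ω
  C: Z = 1/(jωC) = -j/(ω·C) = 0 - j8746 Ω
Step 3 — Series combination: Z_total = R + C = 2200 - j8746 Ω = 9019∠-75.9° Ω.

Z = 2200 - j8746 Ω = 9019∠-75.9° Ω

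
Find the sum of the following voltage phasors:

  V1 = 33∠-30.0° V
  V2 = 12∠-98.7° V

Step 1 — Convert each phasor to rectangular form:
  V1 = 33·(cos(-30.0°) + j·sin(-30.0°)) = 28.58 - j16.5 V
  V2 = 12·(cos(-98.7°) + j·sin(-98.7°)) = -1.815 - j11.86 V
Step 2 — Sum components: V_total = 26.76 - j28.36 V.
Step 3 — Convert to polar: |V_total| = 39 V, ∠V_total = -46.7°.

V_total = 39∠-46.7° V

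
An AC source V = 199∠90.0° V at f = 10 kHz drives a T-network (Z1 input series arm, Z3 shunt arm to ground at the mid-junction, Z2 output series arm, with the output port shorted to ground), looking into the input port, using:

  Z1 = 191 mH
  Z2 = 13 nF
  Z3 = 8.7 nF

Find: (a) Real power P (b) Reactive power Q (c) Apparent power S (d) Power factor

Step 1 — Angular frequency: ω = 2π·f = 2π·1e+04 = 6.283e+04 rad/s.
Step 2 — Component impedances:
  Z1: Z = jωL = j·6.283e+04·0.191 = 0 + j1.2e+04 Ω
  Z2: Z = 1/(jωC) = -j/(ω·C) = 0 - j1224 Ω
  Z3: Z = 1/(jωC) = -j/(ω·C) = 0 - j1829 Ω
Step 3 — With the output port shorted to ground, the output series arm Z2 runs from the junction to ground; the shunt arm Z3 also runs from the junction to ground. They appear in parallel: Z3 || Z2 = 0 - j733.4 Ω.
Step 4 — Series with input arm Z1: Z_in = Z1 + (Z3 || Z2) = 0 + j1.127e+04 Ω = 1.127e+04∠90.0° Ω.
Step 5 — Source phasor: V = 199∠90.0° V = 0 + j199 V.
Step 6 — Current: I = V / Z = 0.01766 A = 0.01766∠-0.0° A.
Step 7 — Complex power: S = V·I* = 0 + j3.515 VA.
Step 8 — Real power: P = Re(S) = 0 W.
Step 9 — Reactive power: Q = Im(S) = 3.515 VAR.
Step 10 — Apparent power: |S| = 3.515 VA.
Step 11 — Power factor: PF = P/|S| = 0 (lagging).

(a) P = 0 W  (b) Q = 3.515 VAR  (c) S = 3.515 VA  (d) PF = 0 (lagging)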